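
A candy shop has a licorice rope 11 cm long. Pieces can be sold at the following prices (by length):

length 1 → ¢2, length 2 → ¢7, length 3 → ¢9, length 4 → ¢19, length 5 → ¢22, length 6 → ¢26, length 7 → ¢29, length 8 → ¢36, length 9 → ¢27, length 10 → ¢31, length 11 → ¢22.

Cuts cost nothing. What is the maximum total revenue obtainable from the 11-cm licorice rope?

Consider every possible first cut. R[k] is the best of p[i]+R[k−i] over all sellable i≤k.
R[1] = 2
R[2] = 7
R[3] = 9  (first piece 1, then R[2]=7)
R[4] = 19
R[5] = 22
R[6] = 26  (first piece 2, then R[4]=19)
R[7] = 29  (first piece 2, then R[5]=22)
R[8] = 38  (first piece 4, then R[4]=19)
R[9] = 41  (first piece 4, then R[5]=22)
R[10] = 45  (first piece 2, then R[8]=38)
R[11] = 48  (first piece 2, then R[9]=41)
One optimal cutting: 5 + 4 + 2 → ¢22 + ¢19 + ¢7 = ¢48.

48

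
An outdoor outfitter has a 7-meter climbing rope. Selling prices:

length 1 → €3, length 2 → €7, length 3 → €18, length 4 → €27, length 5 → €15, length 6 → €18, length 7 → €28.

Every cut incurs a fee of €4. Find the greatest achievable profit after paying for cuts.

Let r[k] be the best obtainable value from length k. For each k, try every first piece i and keep the best of price[i] + r[k−i] minus the 4 cut fee when i<k.
r[1] = 3
r[2] = max(3+3-4, 7+0) = 7
r[3] = max(3+7-4, 7+3-4, 18+0) = 18
r[4] = max(3+18-4, 7+7-4, 18+3-4, 27+0) = 27
r[5] = max(3+27-4, 7+18-4, 18+7-4, 27+3-4, 15+0) = 26
r[6] = max(3+26-4, 7+27-4, 18+18-4, 27+7-4, 15+3-4, 18+0) = 32
r[7] = max(3+32-4, 7+26-4, 18+27-4, …, 18+3-4, 28+0) = 41
One optimal plan: pieces 4 + 3 (1 cut) → €45 − €4 = €41.

41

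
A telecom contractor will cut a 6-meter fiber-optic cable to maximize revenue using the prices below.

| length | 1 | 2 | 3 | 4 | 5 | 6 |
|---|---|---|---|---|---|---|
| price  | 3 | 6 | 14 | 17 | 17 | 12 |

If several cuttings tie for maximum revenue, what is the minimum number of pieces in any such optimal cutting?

Consider every possible first cut. r[k] is the best of p[i]+r[k−i] over all sellable i≤k.
r[1] = 3
r[2] = max(3+3, 6+0) = 6
r[3] = max(3+6, 6+3, 14+0) = 14
r[4] = max(3+14, 6+6, 14+3, 17+0) = 17
r[5] = max(3+17, 6+14, 14+6, 17+3, 17+0) = 20
r[6] = max(3+20, 6+17, 14+14, 17+6, 17+3, 12+0) = 28
Maximum revenue is $28.
Now minimize piece count subject to staying optimal: for each k, pieces[k] = 1 + min over i with p[i]+r[k−i]=r[k] of pieces[k−i].
pieces[3] = 1
pieces[4] = 1
pieces[5] = 2
pieces[6] = 2

2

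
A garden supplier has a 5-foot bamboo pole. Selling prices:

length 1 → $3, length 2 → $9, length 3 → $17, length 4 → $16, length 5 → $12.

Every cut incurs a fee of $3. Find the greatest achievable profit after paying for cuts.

23

Build r[k] bottom-up: r[k] = max over allowed piece i of (p[i] + r[k−i]) − 3 per cut.
r[1] = 3
r[2] = max(3+3-3, 9+0) = 9
r[3] = max(3+9-3, 9+3-3, 17+0) = 17
r[4] = max(3+17-3, 9+9-3, 17+3-3, 16+0) = 17
r[5] = max(3+17-3, 9+17-3, 17+9-3, 16+3-3, 12+0) = 23
One optimal plan: pieces 3 + 2 (1 cut) → $26 − $3 = $23.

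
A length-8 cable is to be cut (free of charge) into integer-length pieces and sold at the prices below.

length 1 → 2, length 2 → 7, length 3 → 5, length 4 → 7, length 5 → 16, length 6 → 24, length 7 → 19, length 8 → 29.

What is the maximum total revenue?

Consider every possible first cut. r[k] is the best of p[i]+r[k−i] over all sellable i≤k.
r[1] = 2
r[2] = 7
r[3] = 9  (first piece 1, then r[2]=7)
r[4] = 14  (first piece 2, then r[2]=7)
r[5] = 16  (first piece 1, then r[4]=14)
r[6] = 24
r[7] = 26  (first piece 1, then r[6]=24)
r[8] = 31  (first piece 2, then r[6]=24)
One optimal cutting: 6 + 2 → 24 + 7 = 31.

31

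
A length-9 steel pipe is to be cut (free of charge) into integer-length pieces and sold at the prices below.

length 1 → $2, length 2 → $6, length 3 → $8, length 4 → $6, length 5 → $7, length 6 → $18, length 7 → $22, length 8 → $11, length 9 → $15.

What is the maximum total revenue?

Consider every possible first cut. r[k] is the best of p[i]+r[k−i] over all sellable i≤k.
r[1] = 2
r[2] = max(2+2, 6+0) = 6
r[3] = max(2+6, 6+2, 8+0) = 8
r[4] = max(2+8, 6+6, 8+2, 6+0) = 12
r[5] = max(2+12, 6+8, 8+6, 6+2, 7+0) = 14
r[6] = max(2+14, 6+12, 8+8, 6+6, 7+2, 18+0) = 18
r[7] = max(2+18, 6+14, 8+12, …, 18+2, 22+0) = 22
r[8] = max(2+22, 6+18, 8+14, …, 22+2, 11+0) = 24
r[9] = max(2+24, 6+22, 8+18, …, 11+2, 15+0) = 28
One optimal cutting: 7 + 2 → $22 + $6 = $28.

28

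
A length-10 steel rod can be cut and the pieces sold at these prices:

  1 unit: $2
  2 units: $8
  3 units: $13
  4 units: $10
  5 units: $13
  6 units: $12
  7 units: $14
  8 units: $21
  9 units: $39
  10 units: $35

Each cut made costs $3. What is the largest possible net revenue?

Let net[k] be the best obtainable value from length k. For each k, try every first piece i and keep the best of price[i] + net[k−i] minus the 3 cut fee when i<k.
net[1] = 2
net[2] = 8
net[3] = 13
net[4] = 13  (first piece 2, then net[2]=8)
net[5] = 18  (first piece 2, then net[3]=13)
net[6] = 23  (first piece 3, then net[3]=13)
net[7] = 23  (first piece 2, then net[5]=18)
net[8] = 28  (first piece 2, then net[6]=23)
net[9] = 39
net[10] = 38  (first piece 1, then net[9]=39)
One optimal plan: pieces 9 + 1 (1 cut) → $41 − $3 = $38.

38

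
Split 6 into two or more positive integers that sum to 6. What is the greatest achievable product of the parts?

Fill prod[k] for k=2..6: at each k try every first piece i and multiply by the better of (k−i) uncut or prod[k−i].
prod[2] = 1×max(1,0) = 1×1 = 1
prod[3] = 1×max(2,1) = 1×2 = 2
prod[4] = 2×max(2,1) = 2×2 = 4
prod[5] = 2×max(3,2) = 2×3 = 6
prod[6] = 3×max(3,2) = 3×3 = 9
One optimal split: 3 + 3; product 3×3 = 9.

9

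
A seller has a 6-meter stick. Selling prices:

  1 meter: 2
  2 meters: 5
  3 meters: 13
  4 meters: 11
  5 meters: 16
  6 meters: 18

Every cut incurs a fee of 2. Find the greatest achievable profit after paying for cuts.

Build net[k] bottom-up: net[k] = max over allowed piece i of (p[i] + net[k−i]) − 2 per cut.
net[1] = 2
net[2] = max(2+2-2, 5+0) = 5
net[3] = max(2+5-2, 5+2-2, 13+0) = 13
net[4] = max(2+13-2, 5+5-2, 13+2-2, 11+0) = 13
net[5] = max(2+13-2, 5+13-2, 13+5-2, 11+2-2, 16+0) = 16
net[6] = max(2+16-2, 5+13-2, 13+13-2, 11+5-2, 16+2-2, 18+0) = 24
One optimal plan: pieces 3 + 3 (1 cut) → 26 − 2 = 24.

24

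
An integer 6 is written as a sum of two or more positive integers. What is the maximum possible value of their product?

9

Fill P[k] for k=2..6: at each k try every first piece i and multiply by the better of (k−i) uncut or P[k−i].
P[2] = 1·max(1,0) = 1·1 = 1
P[3] = max(1·2, 2·1) = 2
P[4] = max(1·3, 2·2, 3·1) = 4
P[5] = max(1·4, 2·3, 3·2, 4·1) = 6
P[6] = max(1·6, 2·4, 3·3, 4·2, 5·1) = 9
One optimal split: 3 + 3; product 3·3 = 9.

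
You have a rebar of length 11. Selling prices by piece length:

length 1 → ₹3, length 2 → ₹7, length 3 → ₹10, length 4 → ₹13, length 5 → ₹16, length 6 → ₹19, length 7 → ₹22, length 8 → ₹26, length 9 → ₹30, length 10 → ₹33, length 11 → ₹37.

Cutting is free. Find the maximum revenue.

Let r[k] be the best obtainable value from length k. For each k, try every first piece i and keep the best of price[i] + r[k−i].
r[1] = 3
r[2] = 7
r[3] = 10  (first piece 1, then r[2]=7)
r[4] = 14  (first piece 2, then r[2]=7)
r[5] = 17  (first piece 1, then r[4]=14)
r[6] = 21  (first piece 2, then r[4]=14)
r[7] = 24  (first piece 1, then r[6]=21)
r[8] = 28  (first piece 2, then r[6]=21)
r[9] = 31  (first piece 1, then r[8]=28)
r[10] = 35  (first piece 2, then r[8]=28)
r[11] = 38  (first piece 1, then r[10]=35)
One optimal cutting: 2 + 2 + 2 + 2 + 2 + 1 → ₹7 + ₹7 + ₹7 + ₹7 + ₹7 + ₹3 = ₹38.

38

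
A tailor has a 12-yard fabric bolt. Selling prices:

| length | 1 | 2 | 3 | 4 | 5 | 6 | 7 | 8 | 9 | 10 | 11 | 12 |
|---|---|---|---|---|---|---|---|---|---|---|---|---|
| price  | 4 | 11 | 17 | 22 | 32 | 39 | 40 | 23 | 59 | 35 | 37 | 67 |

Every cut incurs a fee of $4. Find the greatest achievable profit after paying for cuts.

Build v[k] bottom-up: v[k] = max over allowed piece i of (p[i] + v[k−i]) − 4 per cut.
v[1] = 4
v[2] = max(4+4-4, 11+0) = 11
v[3] = max(4+11-4, 11+4-4, 17+0) = 17
v[4] = max(4+17-4, 11+11-4, 17+4-4, 22+0) = 22
v[5] = max(4+22-4, 11+17-4, 17+11-4, 22+4-4, 32+0) = 32
v[6] = max(4+32-4, 11+22-4, 17+17-4, 22+11-4, 32+4-4, 39+0) = 39
v[7] = max(4+39-4, 11+32-4, 17+22-4, …, 39+4-4, 40+0) = 40
v[8] = max(4+40-4, 11+39-4, 17+32-4, …, 40+4-4, 23+0) = 46
v[9] = max(4+46-4, 11+40-4, 17+39-4, …, 23+4-4, 59+0) = 59
v[10] = max(4+59-4, 11+46-4, 17+40-4, …, 59+4-4, 35+0) = 60
v[11] = max(4+60-4, 11+59-4, 17+46-4, …, 35+4-4, 37+0) = 67
v[12] = max(4+67-4, 11+60-4, 17+59-4, …, 37+4-4, 67+0) = 74
One optimal plan: pieces 6 + 6 (1 cut) → $78 − $4 = $74.

74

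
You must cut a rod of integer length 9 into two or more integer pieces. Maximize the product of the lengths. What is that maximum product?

27

Fill m[k] for k=2..9: at each k try every first piece i and multiply by the better of (k−i) uncut or m[k−i].
Small cases: m[2]=1, m[3]=2, m[4]=4.
m[5] = 2×max(3,2) = 2×3 = 6
m[6] = 3×max(3,2) = 3×3 = 9
m[7] = 2×max(5,6) = 2×6 = 12
m[8] = 2×max(6,9) = 2×9 = 18
m[9] = 3×max(6,9) = 3×9 = 27
One optimal split: 3 + 3 + 3; product 3×3×3 = 27.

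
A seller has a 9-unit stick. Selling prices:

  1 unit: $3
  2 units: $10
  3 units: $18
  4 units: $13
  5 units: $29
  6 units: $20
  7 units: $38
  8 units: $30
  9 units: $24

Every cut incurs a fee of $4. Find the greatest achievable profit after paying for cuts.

46

Consider every possible first cut. r[k] is the best of p[i]+r[k−i] over all sellable i≤k, charging 4 whenever i<k.
r[1] = 3
r[2] = max(3+3-4, 10+0) = 10
r[3] = max(3+10-4, 10+3-4, 18+0) = 18
r[4] = max(3+18-4, 10+10-4, 18+3-4, 13+0) = 17
r[5] = max(3+17-4, 10+18-4, 18+10-4, 13+3-4, 29+0) = 29
r[6] = max(3+29-4, 10+17-4, 18+18-4, 13+10-4, 29+3-4, 20+0) = 32
r[7] = max(3+32-4, 10+29-4, 18+17-4, …, 20+3-4, 38+0) = 38
r[8] = max(3+38-4, 10+32-4, 18+29-4, …, 38+3-4, 30+0) = 43
r[9] = max(3+43-4, 10+38-4, 18+32-4, …, 30+3-4, 24+0) = 46
One optimal plan: pieces 3 + 3 + 3 (2 cuts) → $54 − $8 = $46.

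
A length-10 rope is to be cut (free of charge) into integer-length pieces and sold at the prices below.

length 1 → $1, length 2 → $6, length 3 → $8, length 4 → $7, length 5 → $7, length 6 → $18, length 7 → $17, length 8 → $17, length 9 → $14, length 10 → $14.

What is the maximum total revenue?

30

Consider every possible first cut. best[k] is the best of p[i]+best[k−i] over all sellable i≤k.
best[1] = 1
best[2] = max(1+1, 6+0) = 6
best[3] = max(1+6, 6+1, 8+0) = 8
best[4] = max(1+8, 6+6, 8+1, 7+0) = 12
best[5] = max(1+12, 6+8, 8+6, 7+1, 7+0) = 14
best[6] = max(1+14, 6+12, 8+8, 7+6, 7+1, 18+0) = 18
best[7] = max(1+18, 6+14, 8+12, …, 18+1, 17+0) = 20
best[8] = max(1+20, 6+18, 8+14, …, 17+1, 17+0) = 24
best[9] = max(1+24, 6+20, 8+18, …, 17+1, 14+0) = 26
best[10] = max(1+26, 6+24, 8+20, …, 14+1, 14+0) = 30
One optimal cutting: 2 + 2 + 2 + 2 + 2 → $6 + $6 + $6 + $6 + $6 = $30.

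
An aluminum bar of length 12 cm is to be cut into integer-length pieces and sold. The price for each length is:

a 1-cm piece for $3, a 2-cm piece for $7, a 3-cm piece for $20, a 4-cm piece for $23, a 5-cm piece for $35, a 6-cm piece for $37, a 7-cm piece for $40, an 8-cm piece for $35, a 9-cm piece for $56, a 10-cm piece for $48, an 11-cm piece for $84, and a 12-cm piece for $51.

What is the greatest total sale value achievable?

Let R[k] be the best obtainable value from length k. For each k, try every first piece i and keep the best of price[i] + R[k−i].
R[1] = 3
R[2] = 7
R[3] = 20
R[4] = 23  (first piece 1, then R[3]=20)
R[5] = 35
R[6] = 40  (first piece 3, then R[3]=20)
R[7] = 43  (first piece 1, then R[6]=40)
R[8] = 55  (first piece 3, then R[5]=35)
R[9] = 60  (first piece 3, then R[6]=40)
R[10] = 70  (first piece 5, then R[5]=35)
R[11] = 84
R[12] = 87  (first piece 1, then R[11]=84)
One optimal cutting: 11 + 1 → $84 + $3 = $87.

87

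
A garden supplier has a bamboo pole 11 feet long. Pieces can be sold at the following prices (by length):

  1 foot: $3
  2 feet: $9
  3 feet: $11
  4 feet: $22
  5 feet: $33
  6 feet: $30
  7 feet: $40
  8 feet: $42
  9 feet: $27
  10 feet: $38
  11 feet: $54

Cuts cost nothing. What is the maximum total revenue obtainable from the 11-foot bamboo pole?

Build R[k] bottom-up: R[k] = max over allowed piece i of (p[i] + R[k−i]).
R[1] = 3
R[2] = 9
R[3] = 12  (first piece 1, then R[2]=9)
R[4] = 22
R[5] = 33
R[6] = 36  (first piece 1, then R[5]=33)
R[7] = 42  (first piece 2, then R[5]=33)
R[8] = 45  (first piece 1, then R[7]=42)
R[9] = 55  (first piece 4, then R[5]=33)
R[10] = 66  (first piece 5, then R[5]=33)
R[11] = 69  (first piece 1, then R[10]=66)
One optimal cutting: 5 + 5 + 1 → $33 + $33 + $3 = $69.

69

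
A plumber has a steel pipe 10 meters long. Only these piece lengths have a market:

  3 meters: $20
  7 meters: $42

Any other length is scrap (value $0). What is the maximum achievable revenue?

62

Build f[k] bottom-up: f[k] = max over allowed piece i of (p[i] + f[k−i]).
f[1] = 0
f[2] = 0
f[3] = 20
f[4] = 20
f[5] = 20
f[6] = 40  (first piece 3, then f[3]=20)
f[7] = max(20+20, 42+0) = 42
f[8] = max(20+20, 42+0) = 42
f[9] = max(20+40, 42+0) = 60
f[10] = max(20+42, 42+20) = 62
One optimal cutting: 7 + 3 → $62.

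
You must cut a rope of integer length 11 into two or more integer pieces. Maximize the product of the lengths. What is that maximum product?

54

Let prod[k] be the best product for length k (with at least one cut). For each first piece i, the rest contributes max(k−i, prod[k−i]).
prod[2] = 1×max(1,0) = 1×1 = 1
prod[3] = 1×max(2,1) = 1×2 = 2
prod[4] = 2×max(2,1) = 2×2 = 4
prod[5] = 2×max(3,2) = 2×3 = 6
prod[6] = 3×max(3,2) = 3×3 = 9
prod[7] = 2×max(5,6) = 2×6 = 12
prod[8] = 2×max(6,9) = 2×9 = 18
prod[9] = 3×max(6,9) = 3×9 = 27
prod[10] = 2×max(8,18) = 2×18 = 36
prod[11] = 2×max(9,27) = 2×27 = 54
One optimal split: 3 + 3 + 3 + 2; product 3×3×3×2 = 54.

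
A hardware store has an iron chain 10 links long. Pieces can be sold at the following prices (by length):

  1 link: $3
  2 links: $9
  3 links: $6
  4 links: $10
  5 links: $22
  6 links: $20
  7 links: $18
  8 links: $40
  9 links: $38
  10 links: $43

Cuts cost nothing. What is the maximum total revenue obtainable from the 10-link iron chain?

49

Let v[k] be the best obtainable value from length k. For each k, try every first piece i and keep the best of price[i] + v[k−i].
v[1] = 3
v[2] = 9
v[3] = 12  (first piece 1, then v[2]=9)
v[4] = 18  (first piece 2, then v[2]=9)
v[5] = 22
v[6] = 27  (first piece 2, then v[4]=18)
v[7] = 31  (first piece 2, then v[5]=22)
v[8] = 40
v[9] = 43  (first piece 1, then v[8]=40)
v[10] = 49  (first piece 2, then v[8]=40)
One optimal cutting: 8 + 2 → $40 + $9 = $49.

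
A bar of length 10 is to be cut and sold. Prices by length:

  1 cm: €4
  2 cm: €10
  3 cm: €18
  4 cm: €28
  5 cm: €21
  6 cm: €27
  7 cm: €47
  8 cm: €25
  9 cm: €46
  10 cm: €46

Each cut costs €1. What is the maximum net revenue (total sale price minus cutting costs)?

64

Consider every possible first cut. v[k] is the best of p[i]+v[k−i] over all sellable i≤k, charging 1 whenever i<k.
v[1] = 4
v[2] = max(4+4-1, 10+0) = 10
v[3] = max(4+10-1, 10+4-1, 18+0) = 18
v[4] = max(4+18-1, 10+10-1, 18+4-1, 28+0) = 28
v[5] = max(4+28-1, 10+18-1, 18+10-1, 28+4-1, 21+0) = 31
v[6] = max(4+31-1, 10+28-1, 18+18-1, 28+10-1, 21+4-1, 27+0) = 37
v[7] = max(4+37-1, 10+31-1, 18+28-1, …, 27+4-1, 47+0) = 47
v[8] = max(4+47-1, 10+37-1, 18+31-1, …, 47+4-1, 25+0) = 55
v[9] = max(4+55-1, 10+47-1, 18+37-1, …, 25+4-1, 46+0) = 58
v[10] = max(4+58-1, 10+55-1, 18+47-1, …, 46+4-1, 46+0) = 64
One optimal plan: pieces 4 + 4 + 2 (2 cuts) → €66 − €2 = €64.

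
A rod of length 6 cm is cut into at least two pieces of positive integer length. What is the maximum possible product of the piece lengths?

Fill g[k] for k=2..6: at each k try every first piece i and multiply by the better of (k−i) uncut or g[k−i].
g[2] = 1·max(1,0) = 1·1 = 1
g[3] = max(1·2, 2·1) = 2
g[4] = max(1·3, 2·2, 3·1) = 4
g[5] = max(1·4, 2·3, 3·2, 4·1) = 6
g[6] = max(1·6, 2·4, 3·3, 4·2, 5·1) = 9
One optimal split: 3 + 3; product 3·3 = 9.

9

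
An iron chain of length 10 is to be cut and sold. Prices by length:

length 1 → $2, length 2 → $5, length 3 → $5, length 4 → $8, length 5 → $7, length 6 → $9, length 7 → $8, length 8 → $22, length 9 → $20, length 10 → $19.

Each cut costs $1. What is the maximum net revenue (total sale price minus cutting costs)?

Consider every possible first cut. r[k] is the best of p[i]+r[k−i] over all sellable i≤k, charging 1 whenever i<k.
r[1] = 2
r[2] = max(2+2-1, 5+0) = 5
r[3] = max(2+5-1, 5+2-1, 5+0) = 6
r[4] = max(2+6-1, 5+5-1, 5+2-1, 8+0) = 9
r[5] = max(2+9-1, 5+6-1, 5+5-1, 8+2-1, 7+0) = 10
r[6] = max(2+10-1, 5+9-1, 5+6-1, 8+5-1, 7+2-1, 9+0) = 13
r[7] = max(2+13-1, 5+10-1, 5+9-1, …, 9+2-1, 8+0) = 14
r[8] = max(2+14-1, 5+13-1, 5+10-1, …, 8+2-1, 22+0) = 22
r[9] = max(2+22-1, 5+14-1, 5+13-1, …, 22+2-1, 20+0) = 23
r[10] = max(2+23-1, 5+22-1, 5+14-1, …, 20+2-1, 19+0) = 26
One optimal plan: pieces 8 + 2 (1 cut) → $27 − $1 = $26.

26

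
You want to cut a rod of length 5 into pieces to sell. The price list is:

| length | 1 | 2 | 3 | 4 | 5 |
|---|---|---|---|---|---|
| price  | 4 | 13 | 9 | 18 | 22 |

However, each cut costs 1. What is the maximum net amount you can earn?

Let r[k] be the best obtainable value from length k. For each k, try every first piece i and keep the best of price[i] + r[k−i] minus the 1 cut fee when i<k.
r[1] = 4
r[2] = 13
r[3] = 16  (first piece 1, then r[2]=13)
r[4] = 25  (first piece 2, then r[2]=13)
r[5] = 28  (first piece 1, then r[4]=25)
One optimal plan: pieces 2 + 2 + 1 (2 cuts) → 30 − 2 = 28.

28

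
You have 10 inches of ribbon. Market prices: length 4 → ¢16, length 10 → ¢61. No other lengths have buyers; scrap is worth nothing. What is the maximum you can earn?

61

Let f[k] be the best obtainable value from length k. For each k, try every first piece i and keep the best of price[i] + f[k−i].
f[1] = 0
f[2] = 0
f[3] = 0
f[4] = 16
f[5] = 16
f[6] = 16
f[7] = 16
f[8] = 32  (first piece 4, then f[4]=16)
f[9] = 32
f[10] = max(16+16, 61+0) = 61
One optimal cutting: 10 → ¢61.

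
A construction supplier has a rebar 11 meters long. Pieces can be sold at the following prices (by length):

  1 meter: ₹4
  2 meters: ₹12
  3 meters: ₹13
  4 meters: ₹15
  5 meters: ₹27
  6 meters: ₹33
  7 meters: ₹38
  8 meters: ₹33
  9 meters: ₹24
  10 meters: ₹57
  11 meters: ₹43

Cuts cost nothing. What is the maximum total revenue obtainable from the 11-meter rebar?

64

Let r[k] be the best obtainable value from length k. For each k, try every first piece i and keep the best of price[i] + r[k−i].
r[1] = 4
r[2] = max(4+4, 12+0) = 12
r[3] = max(4+12, 12+4, 13+0) = 16
r[4] = max(4+16, 12+12, 13+4, 15+0) = 24
r[5] = max(4+24, 12+16, 13+12, 15+4, 27+0) = 28
r[6] = max(4+28, 12+24, 13+16, 15+12, 27+4, 33+0) = 36
r[7] = max(4+36, 12+28, 13+24, …, 33+4, 38+0) = 40
r[8] = max(4+40, 12+36, 13+28, …, 38+4, 33+0) = 48
r[9] = max(4+48, 12+40, 13+36, …, 33+4, 24+0) = 52
r[10] = max(4+52, 12+48, 13+40, …, 24+4, 57+0) = 60
r[11] = max(4+60, 12+52, 13+48, …, 57+4, 43+0) = 64
One optimal cutting: 2 + 2 + 2 + 2 + 2 + 1 → ₹12 + ₹12 + ₹12 + ₹12 + ₹12 + ₹4 = ₹64.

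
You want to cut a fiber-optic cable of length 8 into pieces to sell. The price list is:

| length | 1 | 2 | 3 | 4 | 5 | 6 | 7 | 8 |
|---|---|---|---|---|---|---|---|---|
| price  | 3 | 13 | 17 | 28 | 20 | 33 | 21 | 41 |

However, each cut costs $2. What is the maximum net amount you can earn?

54

Let r[k] be the best obtainable value from length k. For each k, try every first piece i and keep the best of price[i] + r[k−i] minus the 2 cut fee when i<k.
r[1] = 3
r[2] = 13
r[3] = 17
r[4] = 28
r[5] = 29  (first piece 1, then r[4]=28)
r[6] = 39  (first piece 2, then r[4]=28)
r[7] = 43  (first piece 3, then r[4]=28)
r[8] = 54  (first piece 4, then r[4]=28)
One optimal plan: pieces 4 + 4 (1 cut) → $56 − $2 = $54.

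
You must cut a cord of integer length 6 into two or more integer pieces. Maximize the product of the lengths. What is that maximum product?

9

Define prod[k] = max over 1≤i<k of i · max(k−i, prod[k−i]); the inner max lets the remainder stay uncut if that's better.
prod[2] = 1·max(1,0) = 1·1 = 1
prod[3] = 1·max(2,1) = 1·2 = 2
prod[4] = 2·max(2,1) = 2·2 = 4
prod[5] = 2·max(3,2) = 2·3 = 6
prod[6] = 3·max(3,2) = 3·3 = 9
One optimal split: 3 + 3; product 3·3 = 9.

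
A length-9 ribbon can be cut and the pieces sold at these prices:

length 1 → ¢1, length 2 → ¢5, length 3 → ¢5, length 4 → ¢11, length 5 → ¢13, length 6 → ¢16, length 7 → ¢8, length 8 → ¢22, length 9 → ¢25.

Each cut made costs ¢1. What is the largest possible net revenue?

25

Consider every possible first cut. v[k] is the best of p[i]+v[k−i] over all sellable i≤k, charging 1 whenever i<k.
v[1] = 1
v[2] = 5
v[3] = 5  (first piece 1, then v[2]=5)
v[4] = 11
v[5] = 13
v[6] = 16
v[7] = 17  (first piece 2, then v[5]=13)
v[8] = 22
v[9] = 25
Best is to make no cuts and sell whole for ¢25.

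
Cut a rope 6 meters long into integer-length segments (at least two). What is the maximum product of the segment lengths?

Fill g[k] for k=2..6: at each k try every first piece i and multiply by the better of (k−i) uncut or g[k−i].
g[2] = 1*max(1,0) = 1*1 = 1
g[3] = 1*max(2,1) = 1*2 = 2
g[4] = 2*max(2,1) = 2*2 = 4
g[5] = 2*max(3,2) = 2*3 = 6
g[6] = 3*max(3,2) = 3*3 = 9
One optimal split: 3 + 3; product 3*3 = 9.

9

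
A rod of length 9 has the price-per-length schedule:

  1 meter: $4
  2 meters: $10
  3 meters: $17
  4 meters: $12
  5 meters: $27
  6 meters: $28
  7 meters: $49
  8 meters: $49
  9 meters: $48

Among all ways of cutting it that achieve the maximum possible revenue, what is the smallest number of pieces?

2

Let r[k] be the best obtainable value from length k. For each k, try every first piece i and keep the best of price[i] + r[k−i].
r[1] = 4
r[2] = 10
r[3] = 17
r[4] = 21  (first piece 1, then r[3]=17)
r[5] = 27  (first piece 2, then r[3]=17)
r[6] = 34  (first piece 3, then r[3]=17)
r[7] = 49
r[8] = 53  (first piece 1, then r[7]=49)
r[9] = 59  (first piece 2, then r[7]=49)
Maximum revenue is $59.
Now minimize piece count subject to staying optimal: for each k, pieces[k] = 1 + min over i with p[i]+r[k−i]=r[k] of pieces[k−i].
pieces[6] = 2
pieces[7] = 1
pieces[8] = 2
pieces[9] = 2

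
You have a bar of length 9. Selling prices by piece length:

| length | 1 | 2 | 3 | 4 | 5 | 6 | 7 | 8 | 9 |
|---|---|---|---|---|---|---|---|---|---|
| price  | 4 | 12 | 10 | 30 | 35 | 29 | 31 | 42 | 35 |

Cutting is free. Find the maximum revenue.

65

Build v[k] bottom-up: v[k] = max over allowed piece i of (p[i] + v[k−i]).
v[1] = 4
v[2] = 12
v[3] = 16  (first piece 1, then v[2]=12)
v[4] = 30
v[5] = 35
v[6] = 42  (first piece 2, then v[4]=30)
v[7] = 47  (first piece 2, then v[5]=35)
v[8] = 60  (first piece 4, then v[4]=30)
v[9] = 65  (first piece 4, then v[5]=35)
One optimal cutting: 5 + 4 → 35 + 30 = 65.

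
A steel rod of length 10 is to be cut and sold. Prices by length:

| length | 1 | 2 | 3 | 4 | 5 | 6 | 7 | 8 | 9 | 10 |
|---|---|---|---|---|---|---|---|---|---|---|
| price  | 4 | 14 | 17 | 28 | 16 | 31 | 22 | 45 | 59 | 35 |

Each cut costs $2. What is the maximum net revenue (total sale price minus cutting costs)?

Let net[k] be the best obtainable value from length k. For each k, try every first piece i and keep the best of price[i] + net[k−i] minus the 2 cut fee when i<k.
net[1] = 4
net[2] = 14
net[3] = 17
net[4] = 28
net[5] = 30  (first piece 1, then net[4]=28)
net[6] = 40  (first piece 2, then net[4]=28)
net[7] = 43  (first piece 3, then net[4]=28)
net[8] = 54  (first piece 4, then net[4]=28)
net[9] = 59
net[10] = 66  (first piece 2, then net[8]=54)
One optimal plan: pieces 4 + 4 + 2 (2 cuts) → $70 − $4 = $66.

66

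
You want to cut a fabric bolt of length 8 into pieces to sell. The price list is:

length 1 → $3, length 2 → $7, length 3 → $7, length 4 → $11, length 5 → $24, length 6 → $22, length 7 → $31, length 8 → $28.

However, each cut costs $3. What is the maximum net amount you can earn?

Build net[k] bottom-up: net[k] = max over allowed piece i of (p[i] + net[k−i]) − 3 per cut.
net[1] = 3
net[2] = max(3+3-3, 7+0) = 7
net[3] = max(3+7-3, 7+3-3, 7+0) = 7
net[4] = max(3+7-3, 7+7-3, 7+3-3, 11+0) = 11
net[5] = max(3+11-3, 7+7-3, 7+7-3, 11+3-3, 24+0) = 24
net[6] = max(3+24-3, 7+11-3, 7+7-3, 11+7-3, 24+3-3, 22+0) = 24
net[7] = max(3+24-3, 7+24-3, 7+11-3, …, 22+3-3, 31+0) = 31
net[8] = max(3+31-3, 7+24-3, 7+24-3, …, 31+3-3, 28+0) = 31
One optimal plan: pieces 7 + 1 (1 cut) → $34 − $3 = $31.

31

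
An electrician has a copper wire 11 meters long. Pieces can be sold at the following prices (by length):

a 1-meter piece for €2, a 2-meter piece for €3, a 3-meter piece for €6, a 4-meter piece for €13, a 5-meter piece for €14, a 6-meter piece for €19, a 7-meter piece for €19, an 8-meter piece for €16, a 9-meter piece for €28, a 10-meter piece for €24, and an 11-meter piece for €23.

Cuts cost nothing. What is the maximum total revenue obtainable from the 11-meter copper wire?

34

Build R[k] bottom-up: R[k] = max over allowed piece i of (p[i] + R[k−i]).
R[1] = 2
R[2] = 4  (first piece 1, then R[1]=2)
R[3] = 6  (first piece 1, then R[2]=4)
R[4] = 13
R[5] = 15  (first piece 1, then R[4]=13)
R[6] = 19
R[7] = 21  (first piece 1, then R[6]=19)
R[8] = 26  (first piece 4, then R[4]=13)
R[9] = 28  (first piece 1, then R[8]=26)
R[10] = 32  (first piece 4, then R[6]=19)
R[11] = 34  (first piece 1, then R[10]=32)
One optimal cutting: 6 + 4 + 1 → €19 + €13 + €2 = €34.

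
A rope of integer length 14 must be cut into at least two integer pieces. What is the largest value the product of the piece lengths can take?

162

Define g[k] = max over 1≤i<k of i · max(k−i, g[k−i]); the inner max lets the remainder stay uncut if that's better.
g[2] = 1*max(1,0) = 1*1 = 1
g[3] = 1*max(2,1) = 1*2 = 2
g[4] = 2*max(2,1) = 2*2 = 4
g[5] = 2*max(3,2) = 2*3 = 6
g[6] = 3*max(3,2) = 3*3 = 9
g[7] = 2*max(5,6) = 2*6 = 12
g[8] = 2*max(6,9) = 2*9 = 18
g[9] = 3*max(6,9) = 3*9 = 27
g[10] = 2*max(8,18) = 2*18 = 36
g[11] = 2*max(9,27) = 2*27 = 54
g[12] = 3*max(9,27) = 3*27 = 81
g[13] = 2*max(11,54) = 2*54 = 108
g[14] = 2*max(12,81) = 2*81 = 162
One optimal split: 3 + 3 + 3 + 3 + 2; product 3*3*3*3*2 = 162.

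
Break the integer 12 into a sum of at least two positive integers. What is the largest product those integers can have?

81

Define f[k] = max over 1≤i<k of i · max(k−i, f[k−i]); the inner max lets the remainder stay uncut if that's better.
Small cases: f[2]=1, f[3]=2, f[4]=4.
f[5] = 2×max(3,2) = 2×3 = 6
f[6] = 3×max(3,2) = 3×3 = 9
f[7] = 2×max(5,6) = 2×6 = 12
f[8] = 2×max(6,9) = 2×9 = 18
f[9] = 3×max(6,9) = 3×9 = 27
f[10] = 2×max(8,18) = 2×18 = 36
f[11] = 2×max(9,27) = 2×27 = 54
f[12] = 3×max(9,27) = 3×27 = 81
One optimal split: 3 + 3 + 3 + 3; product 3×3×3×3 = 81.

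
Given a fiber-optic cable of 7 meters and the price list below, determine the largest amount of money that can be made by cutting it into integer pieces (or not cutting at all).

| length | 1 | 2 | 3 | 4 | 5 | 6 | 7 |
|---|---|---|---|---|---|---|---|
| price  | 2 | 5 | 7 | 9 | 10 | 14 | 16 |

Let R[k] be the best obtainable value from length k. For each k, try every first piece i and keep the best of price[i] + R[k−i].
R[1] = 2
R[2] = 5
R[3] = 7  (first piece 1, then R[2]=5)
R[4] = 10  (first piece 2, then R[2]=5)
R[5] = 12  (first piece 1, then R[4]=10)
R[6] = 15  (first piece 2, then R[4]=10)
R[7] = 17  (first piece 1, then R[6]=15)
One optimal cutting: 2 + 2 + 2 + 1 → $5 + $5 + $5 + $2 = $17.

17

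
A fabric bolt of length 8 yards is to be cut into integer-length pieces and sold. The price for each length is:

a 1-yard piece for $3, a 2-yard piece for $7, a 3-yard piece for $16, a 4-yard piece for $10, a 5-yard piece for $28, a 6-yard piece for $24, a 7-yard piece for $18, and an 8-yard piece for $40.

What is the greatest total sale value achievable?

Build R[k] bottom-up: R[k] = max over allowed piece i of (p[i] + R[k−i]).
R[1] = 3
R[2] = max(3+3, 7+0) = 7
R[3] = max(3+7, 7+3, 16+0) = 16
R[4] = max(3+16, 7+7, 16+3, 10+0) = 19
R[5] = max(3+19, 7+16, 16+7, 10+3, 28+0) = 28
R[6] = max(3+28, 7+19, 16+16, 10+7, 28+3, 24+0) = 32
R[7] = max(3+32, 7+28, 16+19, …, 24+3, 18+0) = 35
R[8] = max(3+35, 7+32, 16+28, …, 18+3, 40+0) = 44
One optimal cutting: 5 + 3 → $28 + $16 = $44.

44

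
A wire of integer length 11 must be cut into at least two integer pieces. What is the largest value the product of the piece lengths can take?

54

Let f[k] be the best product for length k (with at least one cut). For each first piece i, the rest contributes max(k−i, f[k−i]).
f[2] = 1*max(1,0) = 1*1 = 1
f[3] = 1*max(2,1) = 1*2 = 2
f[4] = 2*max(2,1) = 2*2 = 4
f[5] = 2*max(3,2) = 2*3 = 6
f[6] = 3*max(3,2) = 3*3 = 9
f[7] = 2*max(5,6) = 2*6 = 12
f[8] = 2*max(6,9) = 2*9 = 18
f[9] = 3*max(6,9) = 3*9 = 27
f[10] = 2*max(8,18) = 2*18 = 36
f[11] = 2*max(9,27) = 2*27 = 54
One optimal split: 3 + 3 + 3 + 2; product 3*3*3*2 = 54.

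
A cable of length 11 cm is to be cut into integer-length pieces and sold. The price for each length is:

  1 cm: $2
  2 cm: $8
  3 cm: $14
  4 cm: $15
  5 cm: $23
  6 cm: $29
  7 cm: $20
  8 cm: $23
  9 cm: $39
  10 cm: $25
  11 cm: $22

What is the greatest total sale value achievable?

52

Consider every possible first cut. r[k] is the best of p[i]+r[k−i] over all sellable i≤k.
r[1] = 2
r[2] = max(2+2, 8+0) = 8
r[3] = max(2+8, 8+2, 14+0) = 14
r[4] = max(2+14, 8+8, 14+2, 15+0) = 16
r[5] = max(2+16, 8+14, 14+8, 15+2, 23+0) = 23
r[6] = max(2+23, 8+16, 14+14, 15+8, 23+2, 29+0) = 29
r[7] = max(2+29, 8+23, 14+16, …, 29+2, 20+0) = 31
r[8] = max(2+31, 8+29, 14+23, …, 20+2, 23+0) = 37
r[9] = max(2+37, 8+31, 14+29, …, 23+2, 39+0) = 43
r[10] = max(2+43, 8+37, 14+31, …, 39+2, 25+0) = 46
r[11] = max(2+46, 8+43, 14+37, …, 25+2, 22+0) = 52
One optimal cutting: 6 + 5 → $29 + $23 = $52.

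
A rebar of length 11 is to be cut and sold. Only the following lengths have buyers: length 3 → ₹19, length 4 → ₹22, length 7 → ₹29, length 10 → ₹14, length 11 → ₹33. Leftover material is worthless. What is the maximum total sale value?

Let f[k] be the best obtainable value from length k. For each k, try every first piece i and keep the best of price[i] + f[k−i].
f[1] = 0
f[2] = 0
f[3] = 19
f[4] = max(19+0, 22+0) = 22
f[5] = max(19+0, 22+0) = 22
f[6] = max(19+19, 22+0) = 38
f[7] = max(19+22, 22+19, 29+0) = 41
f[8] = max(19+22, 22+22, 29+0) = 44
f[9] = max(19+38, 22+22, 29+0) = 57
f[10] = max(19+41, 22+38, 29+19, 14+0) = 60
f[11] = max(19+44, 22+41, 29+22, 14+0, 33+0) = 63
One optimal cutting: 4 + 4 + 3 → ₹63.

63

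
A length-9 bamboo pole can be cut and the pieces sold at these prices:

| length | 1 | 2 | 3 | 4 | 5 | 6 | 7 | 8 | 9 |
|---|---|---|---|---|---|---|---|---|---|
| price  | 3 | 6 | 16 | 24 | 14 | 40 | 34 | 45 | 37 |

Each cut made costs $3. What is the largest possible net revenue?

Consider every possible first cut. net[k] is the best of p[i]+net[k−i] over all sellable i≤k, charging 3 whenever i<k.
net[1] = 3
net[2] = 6
net[3] = 16
net[4] = 24
net[5] = 24  (first piece 1, then net[4]=24)
net[6] = 40
net[7] = 40  (first piece 1, then net[6]=40)
net[8] = 45  (first piece 4, then net[4]=24)
net[9] = 53  (first piece 3, then net[6]=40)
One optimal plan: pieces 6 + 3 (1 cut) → $56 − $3 = $53.

53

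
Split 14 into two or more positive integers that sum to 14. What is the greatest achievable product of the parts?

Let g[k] be the best product for length k (with at least one cut). For each first piece i, the rest contributes max(k−i, g[k−i]).
g[2] = 1×max(1,0) = 1×1 = 1
g[3] = 1×max(2,1) = 1×2 = 2
g[4] = 2×max(2,1) = 2×2 = 4
g[5] = 2×max(3,2) = 2×3 = 6
g[6] = 3×max(3,2) = 3×3 = 9
g[7] = 2×max(5,6) = 2×6 = 12
g[8] = 2×max(6,9) = 2×9 = 18
g[9] = 3×max(6,9) = 3×9 = 27
g[10] = 2×max(8,18) = 2×18 = 36
g[11] = 2×max(9,27) = 2×27 = 54
g[12] = 3×max(9,27) = 3×27 = 81
g[13] = 2×max(11,54) = 2×54 = 108
g[14] = 2×max(12,81) = 2×81 = 162
One optimal split: 3 + 3 + 3 + 3 + 2; product 3×3×3×3×2 = 162.

162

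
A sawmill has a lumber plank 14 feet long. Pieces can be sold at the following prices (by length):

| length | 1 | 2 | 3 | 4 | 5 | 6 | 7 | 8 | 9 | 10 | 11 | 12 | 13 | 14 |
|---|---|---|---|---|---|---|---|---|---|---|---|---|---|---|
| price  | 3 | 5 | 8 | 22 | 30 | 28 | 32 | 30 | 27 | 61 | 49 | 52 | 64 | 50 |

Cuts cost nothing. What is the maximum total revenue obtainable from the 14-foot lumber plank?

83

Build v[k] bottom-up: v[k] = max over allowed piece i of (p[i] + v[k−i]).
v[1] = 3
v[2] = 6  (first piece 1, then v[1]=3)
v[3] = 9  (first piece 1, then v[2]=6)
v[4] = 22
v[5] = 30
v[6] = 33  (first piece 1, then v[5]=30)
v[7] = 36  (first piece 1, then v[6]=33)
v[8] = 44  (first piece 4, then v[4]=22)
v[9] = 52  (first piece 4, then v[5]=30)
v[10] = 61
v[11] = 64  (first piece 1, then v[10]=61)
v[12] = 67  (first piece 1, then v[11]=64)
v[13] = 74  (first piece 4, then v[9]=52)
v[14] = 83  (first piece 4, then v[10]=61)
One optimal cutting: 10 + 4 → $61 + $22 = $83.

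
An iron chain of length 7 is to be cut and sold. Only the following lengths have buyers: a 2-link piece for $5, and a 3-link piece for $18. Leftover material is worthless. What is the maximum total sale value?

36

Let f[k] be the best obtainable value from length k. For each k, try every first piece i and keep the best of price[i] + f[k−i].
f[1] = 0
f[2] = 5
f[3] = max(5+0, 18+0) = 18
f[4] = max(5+5, 18+0) = 18
f[5] = max(5+18, 18+5) = 23
f[6] = max(5+18, 18+18) = 36
f[7] = max(5+23, 18+18) = 36
One optimal cutting: pieces 3 + 3 with 1 link of scrap → $36.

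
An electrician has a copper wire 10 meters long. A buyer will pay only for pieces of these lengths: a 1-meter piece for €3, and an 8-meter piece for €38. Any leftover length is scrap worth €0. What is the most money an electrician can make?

Consider every possible first cut. f[k] is the best of p[i]+f[k−i] over all sellable i≤k.
f[1] = 3
f[2] = 6  (first piece 1, then f[1]=3)
f[3] = 9  (first piece 1, then f[2]=6)
f[4] = 12  (first piece 1, then f[3]=9)
f[5] = 15  (first piece 1, then f[4]=12)
f[6] = 18  (first piece 1, then f[5]=15)
f[7] = 21  (first piece 1, then f[6]=18)
f[8] = max(3+21, 38+0) = 38
f[9] = max(3+38, 38+3) = 41
f[10] = max(3+41, 38+6) = 44
One optimal cutting: 8 + 1 + 1 → €44.

44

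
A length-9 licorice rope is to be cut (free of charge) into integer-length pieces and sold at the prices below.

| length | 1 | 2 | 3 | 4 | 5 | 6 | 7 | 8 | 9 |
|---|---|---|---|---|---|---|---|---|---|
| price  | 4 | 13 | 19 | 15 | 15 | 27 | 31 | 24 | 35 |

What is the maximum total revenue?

58

Build best[k] bottom-up: best[k] = max over allowed piece i of (p[i] + best[k−i]).
best[1] = 4
best[2] = 13
best[3] = 19
best[4] = 26  (first piece 2, then best[2]=13)
best[5] = 32  (first piece 2, then best[3]=19)
best[6] = 39  (first piece 2, then best[4]=26)
best[7] = 45  (first piece 2, then best[5]=32)
best[8] = 52  (first piece 2, then best[6]=39)
best[9] = 58  (first piece 2, then best[7]=45)
One optimal cutting: 3 + 2 + 2 + 2 → ¢19 + ¢13 + ¢13 + ¢13 = ¢58.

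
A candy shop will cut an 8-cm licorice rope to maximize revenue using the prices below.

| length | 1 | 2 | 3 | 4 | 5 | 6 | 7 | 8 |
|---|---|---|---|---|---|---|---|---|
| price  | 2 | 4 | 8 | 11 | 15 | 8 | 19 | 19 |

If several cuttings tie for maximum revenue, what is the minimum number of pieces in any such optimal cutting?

Let r[k] be the best obtainable value from length k. For each k, try every first piece i and keep the best of price[i] + r[k−i].
r[1] = 2
r[2] = 4  (first piece 1, then r[1]=2)
r[3] = 8
r[4] = 11
r[5] = 15
r[6] = 17  (first piece 1, then r[5]=15)
r[7] = 19  (first piece 1, then r[6]=17)
r[8] = 23  (first piece 3, then r[5]=15)
Maximum revenue is ¢23.
Now minimize piece count subject to staying optimal: for each k, pieces[k] = 1 + min over i with p[i]+r[k−i]=r[k] of pieces[k−i].
pieces[5] = 1
pieces[6] = 2
pieces[7] = 1
pieces[8] = 2

2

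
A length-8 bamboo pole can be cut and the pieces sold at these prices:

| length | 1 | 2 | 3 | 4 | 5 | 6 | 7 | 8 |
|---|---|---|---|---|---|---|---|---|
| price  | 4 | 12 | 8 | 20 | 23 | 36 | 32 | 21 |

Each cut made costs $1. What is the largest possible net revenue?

47

Let v[k] be the best obtainable value from length k. For each k, try every first piece i and keep the best of price[i] + v[k−i] minus the 1 cut fee when i<k.
v[1] = 4
v[2] = max(4+4-1, 12+0) = 12
v[3] = max(4+12-1, 12+4-1, 8+0) = 15
v[4] = max(4+15-1, 12+12-1, 8+4-1, 20+0) = 23
v[5] = max(4+23-1, 12+15-1, 8+12-1, 20+4-1, 23+0) = 26
v[6] = max(4+26-1, 12+23-1, 8+15-1, 20+12-1, 23+4-1, 36+0) = 36
v[7] = max(4+36-1, 12+26-1, 8+23-1, …, 36+4-1, 32+0) = 39
v[8] = max(4+39-1, 12+36-1, 8+26-1, …, 32+4-1, 21+0) = 47
One optimal plan: pieces 6 + 2 (1 cut) → $48 − $1 = $47.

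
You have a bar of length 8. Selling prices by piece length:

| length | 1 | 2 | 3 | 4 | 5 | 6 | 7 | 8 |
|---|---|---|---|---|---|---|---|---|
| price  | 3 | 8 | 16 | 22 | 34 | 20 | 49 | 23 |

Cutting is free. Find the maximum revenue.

Consider every possible first cut. r[k] is the best of p[i]+r[k−i] over all sellable i≤k.
r[1] = 3
r[2] = max(3+3, 8+0) = 8
r[3] = max(3+8, 8+3, 16+0) = 16
r[4] = max(3+16, 8+8, 16+3, 22+0) = 22
r[5] = max(3+22, 8+16, 16+8, 22+3, 34+0) = 34
r[6] = max(3+34, 8+22, 16+16, 22+8, 34+3, 20+0) = 37
r[7] = max(3+37, 8+34, 16+22, …, 20+3, 49+0) = 49
r[8] = max(3+49, 8+37, 16+34, …, 49+3, 23+0) = 52
One optimal cutting: 7 + 1 → €49 + €3 = €52.

52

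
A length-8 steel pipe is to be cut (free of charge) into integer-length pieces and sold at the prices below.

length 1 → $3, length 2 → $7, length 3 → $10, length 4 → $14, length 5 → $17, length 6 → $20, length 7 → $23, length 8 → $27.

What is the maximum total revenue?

Consider every possible first cut. v[k] is the best of p[i]+v[k−i] over all sellable i≤k.
v[1] = 3
v[2] = 7
v[3] = 10  (first piece 1, then v[2]=7)
v[4] = 14  (first piece 2, then v[2]=7)
v[5] = 17  (first piece 1, then v[4]=14)
v[6] = 21  (first piece 2, then v[4]=14)
v[7] = 24  (first piece 1, then v[6]=21)
v[8] = 28  (first piece 2, then v[6]=21)
One optimal cutting: 2 + 2 + 2 + 2 → $7 + $7 + $7 + $7 = $28.

28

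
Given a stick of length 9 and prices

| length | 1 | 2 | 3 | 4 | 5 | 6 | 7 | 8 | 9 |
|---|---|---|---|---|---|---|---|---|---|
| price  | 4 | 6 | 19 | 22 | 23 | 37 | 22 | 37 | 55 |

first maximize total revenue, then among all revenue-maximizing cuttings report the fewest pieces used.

3

Let r[k] be the best obtainable value from length k. For each k, try every first piece i and keep the best of price[i] + r[k−i].
r[1] = 4
r[2] = 8  (first piece 1, then r[1]=4)
r[3] = 19
r[4] = 23  (first piece 1, then r[3]=19)
r[5] = 27  (first piece 1, then r[4]=23)
r[6] = 38  (first piece 3, then r[3]=19)
r[7] = 42  (first piece 1, then r[6]=38)
r[8] = 46  (first piece 1, then r[7]=42)
r[9] = 57  (first piece 3, then r[6]=38)
Maximum revenue is €57.
Now minimize piece count subject to staying optimal: for each k, pieces[k] = 1 + min over i with p[i]+r[k−i]=r[k] of pieces[k−i].
pieces[6] = 2
pieces[7] = 3
pieces[8] = 4
pieces[9] = 3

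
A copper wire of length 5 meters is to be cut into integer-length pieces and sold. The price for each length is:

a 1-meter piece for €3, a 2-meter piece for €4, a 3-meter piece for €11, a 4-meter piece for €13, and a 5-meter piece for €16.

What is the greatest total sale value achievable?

Build R[k] bottom-up: R[k] = max over allowed piece i of (p[i] + R[k−i]).
R[1] = 3
R[2] = max(3+3, 4+0) = 6
R[3] = max(3+6, 4+3, 11+0) = 11
R[4] = max(3+11, 4+6, 11+3, 13+0) = 14
R[5] = max(3+14, 4+11, 11+6, 13+3, 16+0) = 17
One optimal cutting: 3 + 1 + 1 → €11 + €3 + €3 = €17.

17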